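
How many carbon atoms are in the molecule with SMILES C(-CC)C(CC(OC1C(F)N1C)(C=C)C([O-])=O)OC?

The symbol for carbon appears 13 times in the SMILES.

13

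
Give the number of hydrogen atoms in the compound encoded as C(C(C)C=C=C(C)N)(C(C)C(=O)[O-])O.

16

Hydrogens are implicit in SMILES; fill each atom to its normal valence:
  4 × C: 1 H each → 4
  3 × C: 3 H each → 9
  3 × C: no H
  1 × N: 2 H
  1 × O: 1 H
  1 × O: no H
  1 × O (charge -1): no H
  Total hydrogens = 16.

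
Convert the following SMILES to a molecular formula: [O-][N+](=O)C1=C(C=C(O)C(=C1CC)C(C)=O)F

C10H10FNO4

Heavy atoms from the SMILES: 10 C, 1 F, 1 N, 4 O.
Implicit hydrogens by atom environment:
  5 × C (aromatic): no H
  2 × C: 3 H each → 6
  2 × O: no H
  1 × C: 2 H
  1 × C (aromatic): 1 H
  1 × C: no H
  1 × F: no H
  1 × N (charge +1): no H
  1 × O: 1 H
  1 × O (charge -1): no H
  Total hydrogens = 10.
Molecular formula: C10H10FNO4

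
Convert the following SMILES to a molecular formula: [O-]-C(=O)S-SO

Heavy atoms from the SMILES: 1 C, 3 O, 2 S.
Implicit hydrogens by atom environment:
  2 × S: no H
  1 × C: no H
  1 × O: 1 H
  1 × O: no H
  1 × O (charge -1): no H
  Total hydrogens = 1.
Net charge -1.
Molecular formula: CHO3S2-

CHO3S2-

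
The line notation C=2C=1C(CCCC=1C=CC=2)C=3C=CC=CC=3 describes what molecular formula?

C16H16

Heavy atoms from the SMILES: 16 C.
Implicit hydrogens by atom environment:
  9 × C (aromatic): 1 H each → 9
  3 × C: 2 H each → 6
  3 × C (aromatic): no H
  1 × C: 1 H
  Total hydrogens = 16.
Molecular formula: C16H16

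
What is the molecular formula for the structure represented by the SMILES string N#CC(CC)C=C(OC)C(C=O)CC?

C11H17NO2

Heavy atoms from the SMILES: 11 C, 1 N, 2 O.
Implicit hydrogens by atom environment:
  4 × C: 1 H each → 4
  3 × C: 3 H each → 9
  2 × C: 2 H each → 4
  2 × C: no H
  2 × O: no H
  1 × N: no H
  Total hydrogens = 17.
Molecular formula: C11H17NO2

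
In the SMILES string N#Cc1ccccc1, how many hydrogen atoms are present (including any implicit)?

5

Hydrogens are implicit in SMILES; fill each atom to its normal valence:
  5 × C (aromatic): 1 H each → 5
  1 × C (aromatic): no H
  1 × C: no H
  1 × N: no H
  Total hydrogens = 5.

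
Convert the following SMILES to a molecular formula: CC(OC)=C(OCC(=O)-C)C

Heavy atoms from the SMILES: 8 C, 3 O.
Implicit hydrogens by atom environment:
  4 × C: 3 H each → 12
  3 × C: no H
  3 × O: no H
  1 × C: 2 H
  Total hydrogens = 14.
Molecular formula: C8H14O3

C8H14O3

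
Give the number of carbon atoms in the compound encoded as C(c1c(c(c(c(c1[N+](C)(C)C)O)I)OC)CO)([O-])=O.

The symbol for carbon appears 12 times in the SMILES. Lowercase c denotes aromatic carbon and counts toward C.

12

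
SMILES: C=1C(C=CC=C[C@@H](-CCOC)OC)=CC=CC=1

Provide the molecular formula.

C15H20O2

Heavy atoms from the SMILES: 15 C, 2 O.
Implicit hydrogens by atom environment:
  5 × C: 1 H each → 5
  5 × C (aromatic): 1 H each → 5
  2 × C: 3 H each → 6
  2 × C: 2 H each → 4
  2 × O: no H
  1 × C (aromatic): no H
  Total hydrogens = 20.
Molecular formula: C15H20O2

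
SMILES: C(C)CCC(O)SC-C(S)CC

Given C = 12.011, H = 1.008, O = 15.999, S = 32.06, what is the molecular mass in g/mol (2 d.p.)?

Molecular formula: C9H20OS2.
M = 9×12.011 + 20×1.008 + 1×15.999 + 2×32.06 = 208.38 g/mol.

208.38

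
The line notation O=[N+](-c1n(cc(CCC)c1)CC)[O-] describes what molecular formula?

Heavy atoms from the SMILES: 9 C, 2 N, 2 O.
Implicit hydrogens by atom environment:
  3 × C: 2 H each → 6
  2 × C: 3 H each → 6
  2 × C (aromatic): 1 H each → 2
  2 × C (aromatic): no H
  1 × N (aromatic): no H
  1 × N (charge +1): no H
  1 × O: no H
  1 × O (charge -1): no H
  Total hydrogens = 14.
Molecular formula: C9H14N2O2

C9H14N2O2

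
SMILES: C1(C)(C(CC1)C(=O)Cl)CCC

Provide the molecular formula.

C9H15ClO

Heavy atoms from the SMILES: 9 C, 1 Cl, 1 O.
Implicit hydrogens by atom environment:
  4 × C: 2 H each → 8
  2 × C: 3 H each → 6
  2 × C: no H
  1 × C: 1 H
  1 × Cl: no H
  1 × O: no H
  Total hydrogens = 15.
Molecular formula: C9H15ClO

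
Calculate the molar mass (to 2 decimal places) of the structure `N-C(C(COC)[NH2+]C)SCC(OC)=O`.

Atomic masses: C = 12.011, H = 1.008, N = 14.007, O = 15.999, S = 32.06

223.31

Molecular formula: C8H19N2O3S+.
M = 8×12.011 + 19×1.008 + 2×14.007 + 3×15.999 + 1×32.06 = 223.31 g/mol.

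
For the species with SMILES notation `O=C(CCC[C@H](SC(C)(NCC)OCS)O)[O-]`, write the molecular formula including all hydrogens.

C10H20NO4S2-

Heavy atoms from the SMILES: 10 C, 1 N, 4 O, 2 S.
Implicit hydrogens by atom environment:
  5 × C: 2 H each → 10
  2 × C: 3 H each → 6
  2 × C: no H
  2 × O: no H
  1 × C: 1 H
  1 × N: 1 H
  1 × O: 1 H
  1 × O (charge -1): no H
  1 × S: 1 H
  1 × S: no H
  Total hydrogens = 20.
Net charge -1.
Molecular formula: C10H20NO4S2-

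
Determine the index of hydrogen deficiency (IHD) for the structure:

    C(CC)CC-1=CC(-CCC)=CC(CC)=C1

Molecular formula from the SMILES: C15H24.
DoU = (2C + 2 + N − H − X)/2 = (2·15 + 2 + 0 − 24 − 0)/2 = 8/2 = 4.
(Structurally: 1 ring(s) + 3 π bond(s) = 4.)

4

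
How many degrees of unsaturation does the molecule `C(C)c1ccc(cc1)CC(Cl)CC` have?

4

Molecular formula from the SMILES: C12H17Cl.
DoU = (2C + 2 + N − H − X)/2 = (2·12 + 2 + 0 − 17 − 1)/2 = 8/2 = 4.
(Structurally: 1 ring(s) + 3 π bond(s) = 4.)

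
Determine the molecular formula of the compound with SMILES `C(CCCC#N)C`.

Heavy atoms from the SMILES: 6 C, 1 N.
Implicit hydrogens by atom environment:
  4 × C: 2 H each → 8
  1 × C: 3 H
  1 × C: no H
  1 × N: no H
  Total hydrogens = 11.
Molecular formula: C6H11N

C6H11N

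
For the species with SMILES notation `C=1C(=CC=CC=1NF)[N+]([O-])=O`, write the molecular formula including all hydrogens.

C6H5FN2O2

Heavy atoms from the SMILES: 6 C, 1 F, 2 N, 2 O.
Implicit hydrogens by atom environment:
  4 × C (aromatic): 1 H each → 4
  2 × C (aromatic): no H
  1 × F: no H
  1 × N: 1 H
  1 × N (charge +1): no H
  1 × O: no H
  1 × O (charge -1): no H
  Total hydrogens = 5.
Molecular formula: C6H5FN2O2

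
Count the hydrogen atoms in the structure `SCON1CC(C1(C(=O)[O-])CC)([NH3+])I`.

13

Hydrogens are implicit in SMILES; fill each atom to its normal valence:
  3 × C: 2 H each → 6
  3 × C: no H
  2 × O: no H
  1 × C: 3 H
  1 × I: no H
  1 × N (charge +1): 3 H
  1 × N: no H
  1 × O (charge -1): no H
  1 × S: 1 H
  Total hydrogens = 13.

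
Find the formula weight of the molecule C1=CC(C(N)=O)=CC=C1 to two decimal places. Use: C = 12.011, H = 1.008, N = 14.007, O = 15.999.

Molecular formula: C7H7NO.
M = 7×12.011 + 7×1.008 + 1×14.007 + 1×15.999 = 121.14 g/mol.

121.14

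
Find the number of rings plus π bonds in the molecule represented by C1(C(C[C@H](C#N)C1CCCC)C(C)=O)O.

Molecular formula from the SMILES: C12H19NO2.
DoU = (2C + 2 + N − H − X)/2 = (2·12 + 2 + 1 − 19 − 0)/2 = 8/2 = 4.
(Structurally: 1 ring(s) + 3 π bond(s) = 4.)

4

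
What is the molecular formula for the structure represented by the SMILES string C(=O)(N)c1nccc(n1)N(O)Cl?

C5H5ClN4O2

Heavy atoms from the SMILES: 5 C, 1 Cl, 4 N, 2 O.
Implicit hydrogens by atom environment:
  2 × C (aromatic): 1 H each → 2
  2 × C (aromatic): no H
  2 × N (aromatic): no H
  1 × C: no H
  1 × Cl: no H
  1 × N: 2 H
  1 × N: no H
  1 × O: 1 H
  1 × O: no H
  Total hydrogens = 5.
Molecular formula: C5H5ClN4O2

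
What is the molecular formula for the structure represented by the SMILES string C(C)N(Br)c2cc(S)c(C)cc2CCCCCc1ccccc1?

Heavy atoms from the SMILES: 1 Br, 20 C, 1 N, 1 S.
Implicit hydrogens by atom environment:
  7 × C (aromatic): 1 H each → 7
  6 × C: 2 H each → 12
  5 × C (aromatic): no H
  2 × C: 3 H each → 6
  1 × Br: no H
  1 × N: no H
  1 × S: 1 H
  Total hydrogens = 26.
Molecular formula: C20H26BrNS

C20H26BrNS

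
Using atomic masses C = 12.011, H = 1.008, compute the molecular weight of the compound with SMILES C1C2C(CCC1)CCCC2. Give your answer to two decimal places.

138.25

Molecular formula: C10H18.
M = 10×12.011 + 18×1.008 = 138.25 g/mol.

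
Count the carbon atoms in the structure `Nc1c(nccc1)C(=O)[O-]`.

The symbol for carbon appears 6 times in the SMILES. Lowercase c denotes aromatic carbon and counts toward C.

6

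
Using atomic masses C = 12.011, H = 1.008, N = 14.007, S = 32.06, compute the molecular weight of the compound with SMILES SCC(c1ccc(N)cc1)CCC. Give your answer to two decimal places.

195.32

Molecular formula: C11H17NS.
M = 11×12.011 + 17×1.008 + 1×14.007 + 1×32.06 = 195.32 g/mol.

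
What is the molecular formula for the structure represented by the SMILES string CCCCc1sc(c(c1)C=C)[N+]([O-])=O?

Heavy atoms from the SMILES: 10 C, 1 N, 2 O, 1 S.
Implicit hydrogens by atom environment:
  4 × C: 2 H each → 8
  3 × C (aromatic): no H
  1 × C: 3 H
  1 × C (aromatic): 1 H
  1 × C: 1 H
  1 × N (charge +1): no H
  1 × O: no H
  1 × O (charge -1): no H
  1 × S (aromatic): no H
  Total hydrogens = 13.
Molecular formula: C10H13NO2S

C10H13NO2S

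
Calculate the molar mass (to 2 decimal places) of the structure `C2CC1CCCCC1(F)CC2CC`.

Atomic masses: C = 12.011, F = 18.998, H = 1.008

Molecular formula: C12H21F.
M = 12×12.011 + 1×18.998 + 21×1.008 = 184.30 g/mol.

184.30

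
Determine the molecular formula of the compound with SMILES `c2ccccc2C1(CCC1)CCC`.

Heavy atoms from the SMILES: 13 C.
Implicit hydrogens by atom environment:
  5 × C: 2 H each → 10
  5 × C (aromatic): 1 H each → 5
  1 × C: 3 H
  1 × C: no H
  1 × C (aromatic): no H
  Total hydrogens = 18.
Molecular formula: C13H18

C13H18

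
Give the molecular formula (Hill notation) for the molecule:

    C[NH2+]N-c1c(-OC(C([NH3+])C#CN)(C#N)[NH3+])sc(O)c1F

[C10H16FN6O2S]3+

Heavy atoms from the SMILES: 10 C, 1 F, 6 N, 2 O, 1 S.
Implicit hydrogens by atom environment:
  4 × C (aromatic): no H
  4 × C: no H
  2 × N (charge +1): 3 H each → 6
  1 × C: 3 H
  1 × C: 1 H
  1 × F: no H
  1 × N (charge +1): 2 H
  1 × N: 2 H
  1 × N: 1 H
  1 × N: no H
  1 × O: 1 H
  1 × O: no H
  1 × S (aromatic): no H
  Total hydrogens = 16.
Net charge +3.
Molecular formula: [C10H16FN6O2S]3+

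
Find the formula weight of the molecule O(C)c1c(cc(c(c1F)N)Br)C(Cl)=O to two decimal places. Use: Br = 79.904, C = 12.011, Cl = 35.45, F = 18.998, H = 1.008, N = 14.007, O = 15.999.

Molecular formula: C8H6BrClFNO2.
M = 1×79.904 + 8×12.011 + 1×35.45 + 1×18.998 + 6×1.008 + 1×14.007 + 2×15.999 = 282.49 g/mol.

282.49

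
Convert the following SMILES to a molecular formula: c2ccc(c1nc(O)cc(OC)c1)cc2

C12H11NO2

Heavy atoms from the SMILES: 12 C, 1 N, 2 O.
Implicit hydrogens by atom environment:
  7 × C (aromatic): 1 H each → 7
  4 × C (aromatic): no H
  1 × C: 3 H
  1 × N (aromatic): no H
  1 × O: 1 H
  1 × O: no H
  Total hydrogens = 11.
Molecular formula: C12H11NO2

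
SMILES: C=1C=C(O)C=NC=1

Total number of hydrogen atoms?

Hydrogens are implicit in SMILES; fill each atom to its normal valence:
  4 × C (aromatic): 1 H each → 4
  1 × C (aromatic): no H
  1 × N (aromatic): no H
  1 × O: 1 H
  Total hydrogens = 5.

5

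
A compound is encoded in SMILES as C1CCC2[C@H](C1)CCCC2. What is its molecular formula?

Heavy atoms from the SMILES: 10 C.
Implicit hydrogens by atom environment:
  8 × C: 2 H each → 16
  2 × C: 1 H each → 2
  Total hydrogens = 18.
Molecular formula: C10H18

C10H18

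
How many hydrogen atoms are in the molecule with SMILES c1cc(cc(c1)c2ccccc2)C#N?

Hydrogens are implicit in SMILES; fill each atom to its normal valence:
  9 × C (aromatic): 1 H each → 9
  3 × C (aromatic): no H
  1 × C: no H
  1 × N: no H
  Total hydrogens = 9.

9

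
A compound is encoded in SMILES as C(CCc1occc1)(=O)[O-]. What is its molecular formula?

C7H7O3-

Heavy atoms from the SMILES: 7 C, 3 O.
Implicit hydrogens by atom environment:
  3 × C (aromatic): 1 H each → 3
  2 × C: 2 H each → 4
  1 × C (aromatic): no H
  1 × C: no H
  1 × O (aromatic): no H
  1 × O: no H
  1 × O (charge -1): no H
  Total hydrogens = 7.
Net charge -1.
Molecular formula: C7H7O3-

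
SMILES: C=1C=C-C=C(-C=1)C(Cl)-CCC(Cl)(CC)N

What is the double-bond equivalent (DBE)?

4

Molecular formula from the SMILES: C12H17Cl2N.
DoU = (2C + 2 + N − H − X)/2 = (2·12 + 2 + 1 − 17 − 2)/2 = 8/2 = 4.
(Structurally: 1 ring(s) + 3 π bond(s) = 4.)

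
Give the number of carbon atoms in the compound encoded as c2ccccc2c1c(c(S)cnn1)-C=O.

The symbol for carbon appears 11 times in the SMILES. Lowercase c denotes aromatic carbon and counts toward C.

11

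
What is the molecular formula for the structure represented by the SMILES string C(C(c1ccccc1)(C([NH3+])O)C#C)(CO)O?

Heavy atoms from the SMILES: 12 C, 1 N, 3 O.
Implicit hydrogens by atom environment:
  5 × C (aromatic): 1 H each → 5
  3 × C: 1 H each → 3
  3 × O: 1 H each → 3
  2 × C: no H
  1 × C: 2 H
  1 × C (aromatic): no H
  1 × N (charge +1): 3 H
  Total hydrogens = 16.
Net charge +1.
Molecular formula: C12H16NO3+

C12H16NO3+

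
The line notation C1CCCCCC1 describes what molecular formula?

Heavy atoms from the SMILES: 7 C.
Implicit hydrogens by atom environment:
  7 × C: 2 H each → 14
  Total hydrogens = 14.
Molecular formula: C7H14

C7H14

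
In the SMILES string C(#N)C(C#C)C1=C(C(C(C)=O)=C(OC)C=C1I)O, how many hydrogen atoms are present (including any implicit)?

10

Hydrogens are implicit in SMILES; fill each atom to its normal valence:
  5 × C (aromatic): no H
  3 × C: no H
  2 × C: 3 H each → 6
  2 × C: 1 H each → 2
  2 × O: no H
  1 × C (aromatic): 1 H
  1 × I: no H
  1 × N: no H
  1 × O: 1 H
  Total hydrogens = 10.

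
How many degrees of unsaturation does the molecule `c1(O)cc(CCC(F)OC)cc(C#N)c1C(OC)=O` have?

Molecular formula from the SMILES: C13H14FNO4.
DoU = (2C + 2 + N − H − X)/2 = (2·13 + 2 + 1 − 14 − 1)/2 = 14/2 = 7.
(Structurally: 1 ring(s) + 6 π bond(s) = 7.)

7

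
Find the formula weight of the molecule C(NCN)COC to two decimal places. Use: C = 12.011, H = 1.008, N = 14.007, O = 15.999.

104.15

Molecular formula: C4H12N2O.
M = 4×12.011 + 12×1.008 + 2×14.007 + 1×15.999 = 104.15 g/mol.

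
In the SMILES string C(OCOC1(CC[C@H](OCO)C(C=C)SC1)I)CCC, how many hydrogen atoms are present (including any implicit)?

25

Hydrogens are implicit in SMILES; fill each atom to its normal valence:
  9 × C: 2 H each → 18
  3 × C: 1 H each → 3
  3 × O: no H
  1 × C: 3 H
  1 × C: no H
  1 × I: no H
  1 × O: 1 H
  1 × S: no H
  Total hydrogens = 25.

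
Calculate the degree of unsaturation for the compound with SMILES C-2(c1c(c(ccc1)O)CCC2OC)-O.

5

Molecular formula from the SMILES: C11H14O3.
DoU = (2C + 2 + N − H − X)/2 = (2·11 + 2 + 0 − 14 − 0)/2 = 10/2 = 5.
(Structurally: 2 ring(s) + 3 π bond(s) = 5.)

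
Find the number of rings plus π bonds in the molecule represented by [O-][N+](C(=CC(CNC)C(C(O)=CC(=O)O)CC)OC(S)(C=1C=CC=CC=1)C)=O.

Molecular formula from the SMILES: C19H26N2O6S.
DoU = (2C + 2 + N − H − X)/2 = (2·19 + 2 + 2 − 26 − 0)/2 = 16/2 = 8.
(Structurally: 1 ring(s) + 7 π bond(s) = 8.)

8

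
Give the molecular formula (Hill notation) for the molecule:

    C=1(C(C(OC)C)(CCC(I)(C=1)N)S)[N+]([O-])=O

Heavy atoms from the SMILES: 9 C, 1 I, 2 N, 3 O, 1 S.
Implicit hydrogens by atom environment:
  3 × C: no H
  2 × C: 3 H each → 6
  2 × C: 2 H each → 4
  2 × C: 1 H each → 2
  2 × O: no H
  1 × I: no H
  1 × N: 2 H
  1 × N (charge +1): no H
  1 × O (charge -1): no H
  1 × S: 1 H
  Total hydrogens = 15.
Molecular formula: C9H15IN2O3S

C9H15IN2O3S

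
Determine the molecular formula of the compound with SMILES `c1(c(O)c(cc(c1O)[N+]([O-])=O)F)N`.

Heavy atoms from the SMILES: 6 C, 1 F, 2 N, 4 O.
Implicit hydrogens by atom environment:
  5 × C (aromatic): no H
  2 × O: 1 H each → 2
  1 × C (aromatic): 1 H
  1 × F: no H
  1 × N: 2 H
  1 × N (charge +1): no H
  1 × O: no H
  1 × O (charge -1): no H
  Total hydrogens = 5.
Molecular formula: C6H5FN2O4

C6H5FN2O4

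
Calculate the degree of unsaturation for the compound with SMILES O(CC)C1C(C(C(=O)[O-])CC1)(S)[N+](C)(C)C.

2

Molecular formula from the SMILES: C11H21NO3S.
DoU = (2C + 2 + N − H − X)/2 = (2·11 + 2 + 1 − 21 − 0)/2 = 4/2 = 2.
(Structurally: 1 ring(s) + 1 π bond(s) = 2.)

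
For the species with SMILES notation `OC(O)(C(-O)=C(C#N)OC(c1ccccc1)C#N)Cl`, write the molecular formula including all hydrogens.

C12H9ClN2O4

Heavy atoms from the SMILES: 12 C, 1 Cl, 2 N, 4 O.
Implicit hydrogens by atom environment:
  5 × C (aromatic): 1 H each → 5
  5 × C: no H
  3 × O: 1 H each → 3
  2 × N: no H
  1 × C: 1 H
  1 × C (aromatic): no H
  1 × Cl: no H
  1 × O: no H
  Total hydrogens = 9.
Molecular formula: C12H9ClN2O4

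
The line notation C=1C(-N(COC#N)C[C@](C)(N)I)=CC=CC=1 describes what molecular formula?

C11H14IN3O

Heavy atoms from the SMILES: 11 C, 1 I, 3 N, 1 O.
Implicit hydrogens by atom environment:
  5 × C (aromatic): 1 H each → 5
  2 × C: 2 H each → 4
  2 × C: no H
  2 × N: no H
  1 × C: 3 H
  1 × C (aromatic): no H
  1 × I: no H
  1 × N: 2 H
  1 × O: no H
  Total hydrogens = 14.
Molecular formula: C11H14IN3O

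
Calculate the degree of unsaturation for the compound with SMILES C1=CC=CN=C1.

Molecular formula from the SMILES: C5H5N.
DoU = (2C + 2 + N − H − X)/2 = (2·5 + 2 + 1 − 5 − 0)/2 = 8/2 = 4.
(Structurally: 1 ring(s) + 3 π bond(s) = 4.)

4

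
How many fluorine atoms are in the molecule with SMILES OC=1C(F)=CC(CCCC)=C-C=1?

1

The symbol for fluorine appears 1 time in the SMILES.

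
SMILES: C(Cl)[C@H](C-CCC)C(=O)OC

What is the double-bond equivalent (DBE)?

1

Molecular formula from the SMILES: C8H15ClO2.
DoU = (2C + 2 + N − H − X)/2 = (2·8 + 2 + 0 − 15 − 1)/2 = 2/2 = 1.
(Structurally: 0 ring(s) + 1 π bond(s) = 1.)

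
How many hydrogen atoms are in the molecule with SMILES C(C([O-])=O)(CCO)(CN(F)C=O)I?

Hydrogens are implicit in SMILES; fill each atom to its normal valence:
  3 × C: 2 H each → 6
  2 × C: no H
  2 × O: no H
  1 × C: 1 H
  1 × F: no H
  1 × I: no H
  1 × N: no H
  1 × O: 1 H
  1 × O (charge -1): no H
  Total hydrogens = 8.

8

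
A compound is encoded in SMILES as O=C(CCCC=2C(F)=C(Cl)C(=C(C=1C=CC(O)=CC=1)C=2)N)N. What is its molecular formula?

Heavy atoms from the SMILES: 16 C, 1 Cl, 1 F, 2 N, 2 O.
Implicit hydrogens by atom environment:
  7 × C (aromatic): no H
  5 × C (aromatic): 1 H each → 5
  3 × C: 2 H each → 6
  2 × N: 2 H each → 4
  1 × C: no H
  1 × Cl: no H
  1 × F: no H
  1 × O: 1 H
  1 × O: no H
  Total hydrogens = 16.
Molecular formula: C16H16ClFN2O2

C16H16ClFN2O2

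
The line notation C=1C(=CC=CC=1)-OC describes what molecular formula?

C7H8O

Heavy atoms from the SMILES: 7 C, 1 O.
Implicit hydrogens by atom environment:
  5 × C (aromatic): 1 H each → 5
  1 × C: 3 H
  1 × C (aromatic): no H
  1 × O: no H
  Total hydrogens = 8.
Molecular formula: C7H8O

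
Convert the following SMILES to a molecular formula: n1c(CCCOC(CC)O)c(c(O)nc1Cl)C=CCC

C14H21ClN2O3

Heavy atoms from the SMILES: 14 C, 1 Cl, 2 N, 3 O.
Implicit hydrogens by atom environment:
  5 × C: 2 H each → 10
  4 × C (aromatic): no H
  3 × C: 1 H each → 3
  2 × C: 3 H each → 6
  2 × N (aromatic): no H
  2 × O: 1 H each → 2
  1 × Cl: no H
  1 × O: no H
  Total hydrogens = 21.
Molecular formula: C14H21ClN2O3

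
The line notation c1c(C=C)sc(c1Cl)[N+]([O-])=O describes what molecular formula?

Heavy atoms from the SMILES: 6 C, 1 Cl, 1 N, 2 O, 1 S.
Implicit hydrogens by atom environment:
  3 × C (aromatic): no H
  1 × C: 2 H
  1 × C (aromatic): 1 H
  1 × C: 1 H
  1 × Cl: no H
  1 × N (charge +1): no H
  1 × O: no H
  1 × O (charge -1): no H
  1 × S (aromatic): no H
  Total hydrogens = 4.
Molecular formula: C6H4ClNO2S

C6H4ClNO2S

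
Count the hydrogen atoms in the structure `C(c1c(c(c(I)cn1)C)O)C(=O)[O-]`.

Hydrogens are implicit in SMILES; fill each atom to its normal valence:
  4 × C (aromatic): no H
  1 × C: 3 H
  1 × C: 2 H
  1 × C (aromatic): 1 H
  1 × C: no H
  1 × I: no H
  1 × N (aromatic): no H
  1 × O: 1 H
  1 × O: no H
  1 × O (charge -1): no H
  Total hydrogens = 7.

7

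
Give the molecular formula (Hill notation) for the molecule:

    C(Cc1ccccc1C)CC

C11H16

Heavy atoms from the SMILES: 11 C.
Implicit hydrogens by atom environment:
  4 × C (aromatic): 1 H each → 4
  3 × C: 2 H each → 6
  2 × C: 3 H each → 6
  2 × C (aromatic): no H
  Total hydrogens = 16.
Molecular formula: C11H16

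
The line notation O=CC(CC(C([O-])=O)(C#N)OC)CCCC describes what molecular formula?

C11H16NO4-

Heavy atoms from the SMILES: 11 C, 1 N, 4 O.
Implicit hydrogens by atom environment:
  4 × C: 2 H each → 8
  3 × C: no H
  3 × O: no H
  2 × C: 3 H each → 6
  2 × C: 1 H each → 2
  1 × N: no H
  1 × O (charge -1): no H
  Total hydrogens = 16.
Net charge -1.
Molecular formula: C11H16NO4-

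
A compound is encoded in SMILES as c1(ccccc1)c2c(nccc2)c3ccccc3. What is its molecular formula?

C17H13N

Heavy atoms from the SMILES: 17 C, 1 N.
Implicit hydrogens by atom environment:
  13 × C (aromatic): 1 H each → 13
  4 × C (aromatic): no H
  1 × N (aromatic): no H
  Total hydrogens = 13.
Molecular formula: C17H13N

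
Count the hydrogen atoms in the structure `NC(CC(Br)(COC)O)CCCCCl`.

Hydrogens are implicit in SMILES; fill each atom to its normal valence:
  6 × C: 2 H each → 12
  1 × Br: no H
  1 × C: 3 H
  1 × C: 1 H
  1 × C: no H
  1 × Cl: no H
  1 × N: 2 H
  1 × O: 1 H
  1 × O: no H
  Total hydrogens = 19.

19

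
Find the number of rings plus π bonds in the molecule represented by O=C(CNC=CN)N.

2

Molecular formula from the SMILES: C4H9N3O.
DoU = (2C + 2 + N − H − X)/2 = (2·4 + 2 + 3 − 9 − 0)/2 = 4/2 = 2.
(Structurally: 0 ring(s) + 2 π bond(s) = 2.)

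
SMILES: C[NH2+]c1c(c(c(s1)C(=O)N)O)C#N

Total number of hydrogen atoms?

Hydrogens are implicit in SMILES; fill each atom to its normal valence:
  4 × C (aromatic): no H
  2 × C: no H
  1 × C: 3 H
  1 × N (charge +1): 2 H
  1 × N: 2 H
  1 × N: no H
  1 × O: 1 H
  1 × O: no H
  1 × S (aromatic): no H
  Total hydrogens = 8.

8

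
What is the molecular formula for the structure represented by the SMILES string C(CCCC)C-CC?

C8H18

Heavy atoms from the SMILES: 8 C.
Implicit hydrogens by atom environment:
  6 × C: 2 H each → 12
  2 × C: 3 H each → 6
  Total hydrogens = 18.
Molecular formula: C8H18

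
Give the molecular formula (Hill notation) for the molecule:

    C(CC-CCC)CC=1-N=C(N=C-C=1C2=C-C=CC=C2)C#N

C18H21N3

Heavy atoms from the SMILES: 18 C, 3 N.
Implicit hydrogens by atom environment:
  6 × C: 2 H each → 12
  6 × C (aromatic): 1 H each → 6
  4 × C (aromatic): no H
  2 × N (aromatic): no H
  1 × C: 3 H
  1 × C: no H
  1 × N: no H
  Total hydrogens = 21.
Molecular formula: C18H21N3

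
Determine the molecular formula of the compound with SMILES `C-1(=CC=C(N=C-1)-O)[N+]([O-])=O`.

C5H4N2O3

Heavy atoms from the SMILES: 5 C, 2 N, 3 O.
Implicit hydrogens by atom environment:
  3 × C (aromatic): 1 H each → 3
  2 × C (aromatic): no H
  1 × N (aromatic): no H
  1 × N (charge +1): no H
  1 × O: 1 H
  1 × O: no H
  1 × O (charge -1): no H
  Total hydrogens = 4.
Molecular formula: C5H4N2O3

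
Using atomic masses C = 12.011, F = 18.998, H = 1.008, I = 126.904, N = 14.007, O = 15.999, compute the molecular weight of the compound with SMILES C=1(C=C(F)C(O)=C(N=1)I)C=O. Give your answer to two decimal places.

Molecular formula: C6H3FINO2.
M = 6×12.011 + 1×18.998 + 3×1.008 + 1×126.904 + 1×14.007 + 2×15.999 = 267.00 g/mol.

267.00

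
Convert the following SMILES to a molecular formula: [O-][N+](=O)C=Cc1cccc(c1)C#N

C9H6N2O2

Heavy atoms from the SMILES: 9 C, 2 N, 2 O.
Implicit hydrogens by atom environment:
  4 × C (aromatic): 1 H each → 4
  2 × C: 1 H each → 2
  2 × C (aromatic): no H
  1 × C: no H
  1 × N: no H
  1 × N (charge +1): no H
  1 × O: no H
  1 × O (charge -1): no H
  Total hydrogens = 6.
Molecular formula: C9H6N2O2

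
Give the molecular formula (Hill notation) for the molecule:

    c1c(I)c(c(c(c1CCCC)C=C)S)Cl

C12H14ClIS

Heavy atoms from the SMILES: 12 C, 1 Cl, 1 I, 1 S.
Implicit hydrogens by atom environment:
  5 × C (aromatic): no H
  4 × C: 2 H each → 8
  1 × C: 3 H
  1 × C (aromatic): 1 H
  1 × C: 1 H
  1 × Cl: no H
  1 × I: no H
  1 × S: 1 H
  Total hydrogens = 14.
Molecular formula: C12H14ClIS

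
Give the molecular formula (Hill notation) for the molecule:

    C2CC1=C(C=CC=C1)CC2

C10H12

Heavy atoms from the SMILES: 10 C.
Implicit hydrogens by atom environment:
  4 × C: 2 H each → 8
  4 × C (aromatic): 1 H each → 4
  2 × C (aromatic): no H
  Total hydrogens = 12.
Molecular formula: C10H12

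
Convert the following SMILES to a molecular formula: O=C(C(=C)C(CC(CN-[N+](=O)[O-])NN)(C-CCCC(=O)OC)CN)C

C15H29N5O5

Heavy atoms from the SMILES: 15 C, 5 N, 5 O.
Implicit hydrogens by atom environment:
  8 × C: 2 H each → 16
  4 × C: no H
  4 × O: no H
  2 × C: 3 H each → 6
  2 × N: 2 H each → 4
  2 × N: 1 H each → 2
  1 × C: 1 H
  1 × N (charge +1): no H
  1 × O (charge -1): no H
  Total hydrogens = 29.
Molecular formula: C15H29N5O5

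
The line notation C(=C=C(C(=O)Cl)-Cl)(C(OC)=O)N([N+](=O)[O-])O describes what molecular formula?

C6H4Cl2N2O6

Heavy atoms from the SMILES: 6 C, 2 Cl, 2 N, 6 O.
Implicit hydrogens by atom environment:
  5 × C: no H
  4 × O: no H
  2 × Cl: no H
  1 × C: 3 H
  1 × N: no H
  1 × N (charge +1): no H
  1 × O: 1 H
  1 × O (charge -1): no H
  Total hydrogens = 4.
Molecular formula: C6H4Cl2N2O6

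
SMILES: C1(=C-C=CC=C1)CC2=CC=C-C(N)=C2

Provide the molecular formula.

Heavy atoms from the SMILES: 13 C, 1 N.
Implicit hydrogens by atom environment:
  9 × C (aromatic): 1 H each → 9
  3 × C (aromatic): no H
  1 × C: 2 H
  1 × N: 2 H
  Total hydrogens = 13.
Molecular formula: C13H13N

C13H13N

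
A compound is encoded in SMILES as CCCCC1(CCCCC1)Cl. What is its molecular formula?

Heavy atoms from the SMILES: 10 C, 1 Cl.
Implicit hydrogens by atom environment:
  8 × C: 2 H each → 16
  1 × C: 3 H
  1 × C: no H
  1 × Cl: no H
  Total hydrogens = 19.
Molecular formula: C10H19Cl

C10H19Cl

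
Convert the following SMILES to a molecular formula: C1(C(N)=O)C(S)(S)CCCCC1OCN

C9H18N2O2S2

Heavy atoms from the SMILES: 9 C, 2 N, 2 O, 2 S.
Implicit hydrogens by atom environment:
  5 × C: 2 H each → 10
  2 × C: 1 H each → 2
  2 × C: no H
  2 × N: 2 H each → 4
  2 × O: no H
  2 × S: 1 H each → 2
  Total hydrogens = 18.
Molecular formula: C9H18N2O2S2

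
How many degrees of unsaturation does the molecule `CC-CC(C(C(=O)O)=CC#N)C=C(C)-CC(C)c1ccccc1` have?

9

Molecular formula from the SMILES: C20H25NO2.
DoU = (2C + 2 + N − H − X)/2 = (2·20 + 2 + 1 − 25 − 0)/2 = 18/2 = 9.
(Structurally: 1 ring(s) + 8 π bond(s) = 9.)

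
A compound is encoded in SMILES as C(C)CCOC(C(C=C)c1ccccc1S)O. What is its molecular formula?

C14H20O2S

Heavy atoms from the SMILES: 14 C, 2 O, 1 S.
Implicit hydrogens by atom environment:
  4 × C: 2 H each → 8
  4 × C (aromatic): 1 H each → 4
  3 × C: 1 H each → 3
  2 × C (aromatic): no H
  1 × C: 3 H
  1 × O: 1 H
  1 × O: no H
  1 × S: 1 H
  Total hydrogens = 20.
Molecular formula: C14H20O2S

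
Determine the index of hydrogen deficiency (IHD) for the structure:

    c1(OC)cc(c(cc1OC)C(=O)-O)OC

Molecular formula from the SMILES: C10H12O5.
DoU = (2C + 2 + N − H − X)/2 = (2·10 + 2 + 0 − 12 − 0)/2 = 10/2 = 5.
(Structurally: 1 ring(s) + 4 π bond(s) = 5.)

5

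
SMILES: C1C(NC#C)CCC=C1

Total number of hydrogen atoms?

11

Hydrogens are implicit in SMILES; fill each atom to its normal valence:
  4 × C: 1 H each → 4
  3 × C: 2 H each → 6
  1 × C: no H
  1 × N: 1 H
  Total hydrogens = 11.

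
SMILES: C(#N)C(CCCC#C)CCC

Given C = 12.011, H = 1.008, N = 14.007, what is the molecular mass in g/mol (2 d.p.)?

Molecular formula: C10H15N.
M = 10×12.011 + 15×1.008 + 1×14.007 = 149.24 g/mol.

149.24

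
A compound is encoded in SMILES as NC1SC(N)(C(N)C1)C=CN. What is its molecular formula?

Heavy atoms from the SMILES: 6 C, 4 N, 1 S.
Implicit hydrogens by atom environment:
  4 × C: 1 H each → 4
  4 × N: 2 H each → 8
  1 × C: 2 H
  1 × C: no H
  1 × S: no H
  Total hydrogens = 14.
Molecular formula: C6H14N4S

C6H14N4S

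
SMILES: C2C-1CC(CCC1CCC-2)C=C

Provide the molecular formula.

C12H20

Heavy atoms from the SMILES: 12 C.
Implicit hydrogens by atom environment:
  8 × C: 2 H each → 16
  4 × C: 1 H each → 4
  Total hydrogens = 20.
Molecular formula: C12H20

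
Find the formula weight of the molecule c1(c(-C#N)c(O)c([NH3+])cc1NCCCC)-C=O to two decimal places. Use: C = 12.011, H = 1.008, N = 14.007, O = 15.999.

234.28

Molecular formula: C12H16N3O2+.
M = 12×12.011 + 16×1.008 + 3×14.007 + 2×15.999 = 234.28 g/mol.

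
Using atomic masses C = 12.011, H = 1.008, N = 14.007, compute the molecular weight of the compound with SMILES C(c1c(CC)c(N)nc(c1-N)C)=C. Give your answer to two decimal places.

177.25

Molecular formula: C10H15N3.
M = 10×12.011 + 15×1.008 + 3×14.007 = 177.25 g/mol.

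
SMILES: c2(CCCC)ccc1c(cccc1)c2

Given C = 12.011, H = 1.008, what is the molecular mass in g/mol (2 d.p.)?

184.28

Molecular formula: C14H16.
M = 14×12.011 + 16×1.008 = 184.28 g/mol.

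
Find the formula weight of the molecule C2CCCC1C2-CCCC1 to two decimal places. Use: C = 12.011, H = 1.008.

Molecular formula: C10H18.
M = 10×12.011 + 18×1.008 = 138.25 g/mol.

138.25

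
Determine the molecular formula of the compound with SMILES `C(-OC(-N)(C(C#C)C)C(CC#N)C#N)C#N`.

C11H12N4O

Heavy atoms from the SMILES: 11 C, 4 N, 1 O.
Implicit hydrogens by atom environment:
  5 × C: no H
  3 × C: 1 H each → 3
  3 × N: no H
  2 × C: 2 H each → 4
  1 × C: 3 H
  1 × N: 2 H
  1 × O: no H
  Total hydrogens = 12.
Molecular formula: C11H12N4O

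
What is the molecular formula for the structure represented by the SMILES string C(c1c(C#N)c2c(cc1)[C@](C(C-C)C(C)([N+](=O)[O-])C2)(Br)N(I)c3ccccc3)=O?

Heavy atoms from the SMILES: 1 Br, 21 C, 1 I, 3 N, 3 O.
Implicit hydrogens by atom environment:
  7 × C (aromatic): 1 H each → 7
  5 × C (aromatic): no H
  3 × C: no H
  2 × C: 3 H each → 6
  2 × C: 2 H each → 4
  2 × C: 1 H each → 2
  2 × N: no H
  2 × O: no H
  1 × Br: no H
  1 × I: no H
  1 × N (charge +1): no H
  1 × O (charge -1): no H
  Total hydrogens = 19.
Molecular formula: C21H19BrIN3O3

C21H19BrIN3O3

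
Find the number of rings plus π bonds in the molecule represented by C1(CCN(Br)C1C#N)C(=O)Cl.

4

Molecular formula from the SMILES: C6H6BrClN2O.
DoU = (2C + 2 + N − H − X)/2 = (2·6 + 2 + 2 − 6 − 2)/2 = 8/2 = 4.
(Structurally: 1 ring(s) + 3 π bond(s) = 4.)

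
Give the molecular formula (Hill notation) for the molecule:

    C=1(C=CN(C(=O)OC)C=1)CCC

C9H13NO2

Heavy atoms from the SMILES: 9 C, 1 N, 2 O.
Implicit hydrogens by atom environment:
  3 × C (aromatic): 1 H each → 3
  2 × C: 3 H each → 6
  2 × C: 2 H each → 4
  2 × O: no H
  1 × C (aromatic): no H
  1 × C: no H
  1 × N (aromatic): no H
  Total hydrogens = 13.
Molecular formula: C9H13NO2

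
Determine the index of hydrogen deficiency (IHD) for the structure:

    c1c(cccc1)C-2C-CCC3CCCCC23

6

Molecular formula from the SMILES: C16H22.
DoU = (2C + 2 + N − H − X)/2 = (2·16 + 2 + 0 − 22 − 0)/2 = 12/2 = 6.
(Structurally: 3 ring(s) + 3 π bond(s) = 6.)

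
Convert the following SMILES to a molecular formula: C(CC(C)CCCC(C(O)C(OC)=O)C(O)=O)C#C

Heavy atoms from the SMILES: 14 C, 5 O.
Implicit hydrogens by atom environment:
  5 × C: 2 H each → 10
  4 × C: 1 H each → 4
  3 × C: no H
  3 × O: no H
  2 × C: 3 H each → 6
  2 × O: 1 H each → 2
  Total hydrogens = 22.
Molecular formula: C14H22O5

C14H22O5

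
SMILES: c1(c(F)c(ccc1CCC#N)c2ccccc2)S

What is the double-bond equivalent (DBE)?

10

Molecular formula from the SMILES: C15H12FNS.
DoU = (2C + 2 + N − H − X)/2 = (2·15 + 2 + 1 − 12 − 1)/2 = 20/2 = 10.
(Structurally: 2 ring(s) + 8 π bond(s) = 10.)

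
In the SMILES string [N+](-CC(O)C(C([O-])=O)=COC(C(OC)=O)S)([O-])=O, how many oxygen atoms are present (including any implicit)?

The symbol for oxygen appears 8 times in the SMILES.

8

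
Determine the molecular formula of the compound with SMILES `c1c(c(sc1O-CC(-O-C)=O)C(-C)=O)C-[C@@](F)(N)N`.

Heavy atoms from the SMILES: 11 C, 1 F, 2 N, 4 O, 1 S.
Implicit hydrogens by atom environment:
  4 × O: no H
  3 × C (aromatic): no H
  3 × C: no H
  2 × C: 3 H each → 6
  2 × C: 2 H each → 4
  2 × N: 2 H each → 4
  1 × C (aromatic): 1 H
  1 × F: no H
  1 × S (aromatic): no H
  Total hydrogens = 15.
Molecular formula: C11H15FN2O4S

C11H15FN2O4S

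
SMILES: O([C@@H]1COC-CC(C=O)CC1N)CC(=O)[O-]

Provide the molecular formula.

Heavy atoms from the SMILES: 10 C, 1 N, 5 O.
Implicit hydrogens by atom environment:
  5 × C: 2 H each → 10
  4 × C: 1 H each → 4
  4 × O: no H
  1 × C: no H
  1 × N: 2 H
  1 × O (charge -1): no H
  Total hydrogens = 16.
Net charge -1.
Molecular formula: C10H16NO5-

C10H16NO5-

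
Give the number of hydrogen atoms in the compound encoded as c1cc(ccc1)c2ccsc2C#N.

Hydrogens are implicit in SMILES; fill each atom to its normal valence:
  7 × C (aromatic): 1 H each → 7
  3 × C (aromatic): no H
  1 × C: no H
  1 × N: no H
  1 × S (aromatic): no H
  Total hydrogens = 7.

7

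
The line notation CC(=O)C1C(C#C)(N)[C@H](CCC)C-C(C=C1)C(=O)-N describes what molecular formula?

Heavy atoms from the SMILES: 15 C, 2 N, 2 O.
Implicit hydrogens by atom environment:
  6 × C: 1 H each → 6
  4 × C: no H
  3 × C: 2 H each → 6
  2 × C: 3 H each → 6
  2 × N: 2 H each → 4
  2 × O: no H
  Total hydrogens = 22.
Molecular formula: C15H22N2O2

C15H22N2O2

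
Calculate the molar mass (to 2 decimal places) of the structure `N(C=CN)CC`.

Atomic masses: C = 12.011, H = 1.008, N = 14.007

86.14

Molecular formula: C4H10N2.
M = 4×12.011 + 10×1.008 + 2×14.007 = 86.14 g/mol.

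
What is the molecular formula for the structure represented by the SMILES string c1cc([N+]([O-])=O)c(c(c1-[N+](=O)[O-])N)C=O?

C7H5N3O5

Heavy atoms from the SMILES: 7 C, 3 N, 5 O.
Implicit hydrogens by atom environment:
  4 × C (aromatic): no H
  3 × O: no H
  2 × C (aromatic): 1 H each → 2
  2 × N (charge +1): no H
  2 × O (charge -1): no H
  1 × C: 1 H
  1 × N: 2 H
  Total hydrogens = 5.
Molecular formula: C7H5N3O5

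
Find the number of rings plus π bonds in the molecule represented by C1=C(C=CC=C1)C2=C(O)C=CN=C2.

Molecular formula from the SMILES: C11H9NO.
DoU = (2C + 2 + N − H − X)/2 = (2·11 + 2 + 1 − 9 − 0)/2 = 16/2 = 8.
(Structurally: 2 ring(s) + 6 π bond(s) = 8.)

8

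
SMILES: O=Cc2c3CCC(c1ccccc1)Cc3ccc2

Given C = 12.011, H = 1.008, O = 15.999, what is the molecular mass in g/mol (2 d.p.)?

236.31

Molecular formula: C17H16O.
M = 17×12.011 + 16×1.008 + 1×15.999 = 236.31 g/mol.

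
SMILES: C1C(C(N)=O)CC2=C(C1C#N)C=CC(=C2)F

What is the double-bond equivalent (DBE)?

Molecular formula from the SMILES: C12H11FN2O.
DoU = (2C + 2 + N − H − X)/2 = (2·12 + 2 + 2 − 11 − 1)/2 = 16/2 = 8.
(Structurally: 2 ring(s) + 6 π bond(s) = 8.)

8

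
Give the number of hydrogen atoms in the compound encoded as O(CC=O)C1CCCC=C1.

Hydrogens are implicit in SMILES; fill each atom to its normal valence:
  4 × C: 2 H each → 8
  4 × C: 1 H each → 4
  2 × O: no H
  Total hydrogens = 12.

12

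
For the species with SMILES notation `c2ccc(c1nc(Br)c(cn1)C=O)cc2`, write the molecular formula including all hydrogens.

C11H7BrN2O

Heavy atoms from the SMILES: 1 Br, 11 C, 2 N, 1 O.
Implicit hydrogens by atom environment:
  6 × C (aromatic): 1 H each → 6
  4 × C (aromatic): no H
  2 × N (aromatic): no H
  1 × Br: no H
  1 × C: 1 H
  1 × O: no H
  Total hydrogens = 7.
Molecular formula: C11H7BrN2O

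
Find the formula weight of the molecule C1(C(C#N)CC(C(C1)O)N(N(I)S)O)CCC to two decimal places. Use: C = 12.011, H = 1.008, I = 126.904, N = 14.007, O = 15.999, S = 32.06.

Molecular formula: C10H18IN3O2S.
M = 10×12.011 + 18×1.008 + 1×126.904 + 3×14.007 + 2×15.999 + 1×32.06 = 371.24 g/mol.

371.24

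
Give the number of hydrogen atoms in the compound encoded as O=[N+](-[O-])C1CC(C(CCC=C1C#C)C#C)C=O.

13

Hydrogens are implicit in SMILES; fill each atom to its normal valence:
  7 × C: 1 H each → 7
  3 × C: 2 H each → 6
  3 × C: no H
  2 × O: no H
  1 × N (charge +1): no H
  1 × O (charge -1): no H
  Total hydrogens = 13.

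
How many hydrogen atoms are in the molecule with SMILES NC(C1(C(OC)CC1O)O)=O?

11

Hydrogens are implicit in SMILES; fill each atom to its normal valence:
  2 × C: 1 H each → 2
  2 × C: no H
  2 × O: 1 H each → 2
  2 × O: no H
  1 × C: 3 H
  1 × C: 2 H
  1 × N: 2 H
  Total hydrogens = 11.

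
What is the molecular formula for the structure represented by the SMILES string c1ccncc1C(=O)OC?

C7H7NO2

Heavy atoms from the SMILES: 7 C, 1 N, 2 O.
Implicit hydrogens by atom environment:
  4 × C (aromatic): 1 H each → 4
  2 × O: no H
  1 × C: 3 H
  1 × C (aromatic): no H
  1 × C: no H
  1 × N (aromatic): no H
  Total hydrogens = 7.
Molecular formula: C7H7NO2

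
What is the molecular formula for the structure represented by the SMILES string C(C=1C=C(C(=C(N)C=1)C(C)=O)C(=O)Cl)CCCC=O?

C14H16ClNO3

Heavy atoms from the SMILES: 14 C, 1 Cl, 1 N, 3 O.
Implicit hydrogens by atom environment:
  4 × C: 2 H each → 8
  4 × C (aromatic): no H
  3 × O: no H
  2 × C (aromatic): 1 H each → 2
  2 × C: no H
  1 × C: 3 H
  1 × C: 1 H
  1 × Cl: no H
  1 × N: 2 H
  Total hydrogens = 16.
Molecular formula: C14H16ClNO3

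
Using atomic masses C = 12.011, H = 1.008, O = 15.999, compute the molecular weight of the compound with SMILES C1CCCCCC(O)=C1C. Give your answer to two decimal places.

140.23

Molecular formula: C9H16O.
M = 9×12.011 + 16×1.008 + 1×15.999 = 140.23 g/mol.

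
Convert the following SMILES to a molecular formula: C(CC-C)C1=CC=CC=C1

C10H14

Heavy atoms from the SMILES: 10 C.
Implicit hydrogens by atom environment:
  5 × C (aromatic): 1 H each → 5
  3 × C: 2 H each → 6
  1 × C: 3 H
  1 × C (aromatic): no H
  Total hydrogens = 14.
Molecular formula: C10H14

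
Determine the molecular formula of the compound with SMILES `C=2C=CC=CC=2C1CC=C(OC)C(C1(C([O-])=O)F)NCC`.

Heavy atoms from the SMILES: 16 C, 1 F, 1 N, 3 O.
Implicit hydrogens by atom environment:
  5 × C (aromatic): 1 H each → 5
  3 × C: 1 H each → 3
  3 × C: no H
  2 × C: 3 H each → 6
  2 × C: 2 H each → 4
  2 × O: no H
  1 × C (aromatic): no H
  1 × F: no H
  1 × N: 1 H
  1 × O (charge -1): no H
  Total hydrogens = 19.
Net charge -1.
Molecular formula: C16H19FNO3-

C16H19FNO3-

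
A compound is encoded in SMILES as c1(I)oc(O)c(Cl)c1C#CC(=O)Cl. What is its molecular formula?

Heavy atoms from the SMILES: 7 C, 2 Cl, 1 I, 3 O.
Implicit hydrogens by atom environment:
  4 × C (aromatic): no H
  3 × C: no H
  2 × Cl: no H
  1 × I: no H
  1 × O: 1 H
  1 × O (aromatic): no H
  1 × O: no H
  Total hydrogens = 1.
Molecular formula: C7HCl2IO3

C7HCl2IO3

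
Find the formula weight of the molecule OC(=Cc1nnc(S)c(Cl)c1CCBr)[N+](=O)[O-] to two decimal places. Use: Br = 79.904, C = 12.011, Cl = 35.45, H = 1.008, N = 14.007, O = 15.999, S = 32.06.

340.58

Molecular formula: C8H7BrClN3O3S.
M = 1×79.904 + 8×12.011 + 1×35.45 + 7×1.008 + 3×14.007 + 3×15.999 + 1×32.06 = 340.58 g/mol.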